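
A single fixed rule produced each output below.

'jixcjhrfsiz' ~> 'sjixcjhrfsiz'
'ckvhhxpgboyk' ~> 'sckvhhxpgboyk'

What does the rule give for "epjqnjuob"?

Each output is the input with this applied: prepend "s".
For "epjqnjuob" the result is "sepjqnjuob".

sepjqnjuob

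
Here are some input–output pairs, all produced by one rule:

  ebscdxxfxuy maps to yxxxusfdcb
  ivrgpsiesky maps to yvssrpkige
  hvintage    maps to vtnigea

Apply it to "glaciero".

What's happening: delete the first character, then sort the characters into reverse alphabetical order.
For "glaciero", step one produces "laciero"; step two turns that into "rolieca".

rolieca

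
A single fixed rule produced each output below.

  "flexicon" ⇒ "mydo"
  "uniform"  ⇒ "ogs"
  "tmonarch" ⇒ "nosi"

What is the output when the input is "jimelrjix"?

In each case the input is transformed by: shift every letter 1 place forward in the alphabet (wrapping around), then keep every other character starting from the second (positions 2nd, 4th, 6th, ...).
For "jimelrjix", step one produces "kjnfmskjy"; step two turns that into "jfsj".

jfsj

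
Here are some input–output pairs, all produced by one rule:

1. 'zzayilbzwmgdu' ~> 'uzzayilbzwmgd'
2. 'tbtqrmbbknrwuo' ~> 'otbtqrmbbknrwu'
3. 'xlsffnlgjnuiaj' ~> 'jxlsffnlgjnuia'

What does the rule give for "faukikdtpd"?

What's happening: move the last character to the front.
For "faukikdtpd" the result is "dfaukikdtp".

dfaukikdtp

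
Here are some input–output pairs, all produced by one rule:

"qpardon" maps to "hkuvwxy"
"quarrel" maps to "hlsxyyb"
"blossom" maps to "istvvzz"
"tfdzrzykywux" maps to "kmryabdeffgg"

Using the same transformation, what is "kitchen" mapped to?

What's happening: sort the characters into alphabetical order, then shift every letter 7 places forward in the alphabet (wrapping around).
On "kitchen": the first step gives "cehiknt", and the second then gives "jloprua".

jloprua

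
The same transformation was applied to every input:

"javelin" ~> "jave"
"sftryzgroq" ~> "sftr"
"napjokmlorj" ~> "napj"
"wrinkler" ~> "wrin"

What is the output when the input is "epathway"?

The pattern: keep only the first 4 characters.
Applying that to "epathway" gives "epat".

epat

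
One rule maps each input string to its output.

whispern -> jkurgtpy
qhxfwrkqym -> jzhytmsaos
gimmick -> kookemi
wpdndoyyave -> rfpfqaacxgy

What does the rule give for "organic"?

Looking at the pairs, the operation is to shift every letter 2 places forward in the alphabet (wrapping around), then move the first character to the end.
"organic" → "qticpke" → "ticpkeq".

ticpkeq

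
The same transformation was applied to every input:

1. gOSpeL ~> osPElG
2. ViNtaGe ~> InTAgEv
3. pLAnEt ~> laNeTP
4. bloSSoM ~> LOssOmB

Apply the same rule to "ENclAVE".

nCLavee

Looking at the pairs, the operation is to flip the case of every letter, then move the first character to the end.
Working it through for "ENclAVE": intermediate "enCLave", final "nCLavee".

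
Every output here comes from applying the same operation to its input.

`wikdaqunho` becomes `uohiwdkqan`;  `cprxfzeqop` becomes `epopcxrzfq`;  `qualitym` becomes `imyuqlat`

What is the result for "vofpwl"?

flwovp

Looking at the pairs, the operation is to swap each adjacent pair of characters (1↔2, 3↔4, ...), then move the last 3 characters to the front (rotate right by 3).
"vofpwl" → "ovpflw" → "flwovp".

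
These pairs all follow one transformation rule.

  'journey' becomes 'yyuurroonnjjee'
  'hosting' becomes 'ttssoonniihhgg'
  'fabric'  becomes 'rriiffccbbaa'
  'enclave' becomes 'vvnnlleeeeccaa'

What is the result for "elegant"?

ttnnllggeeeeaa

Looking at the pairs, the operation is to sort the characters into reverse alphabetical order, then double every character.
Working it through for "elegant": intermediate "tnlgeea", final "ttnnllggeeeeaa".
(Check on "journey": → "yuronje" → "yyuurroonnjjee" ✓)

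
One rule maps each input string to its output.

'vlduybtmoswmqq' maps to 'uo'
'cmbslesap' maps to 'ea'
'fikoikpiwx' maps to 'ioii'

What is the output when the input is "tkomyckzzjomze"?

What's happening: keep only the vowels.
So "tkomyckzzjomze" becomes "ooe".

ooe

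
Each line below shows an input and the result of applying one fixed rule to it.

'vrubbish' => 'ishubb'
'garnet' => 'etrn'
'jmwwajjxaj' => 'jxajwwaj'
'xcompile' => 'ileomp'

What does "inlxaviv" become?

The pattern: delete the first 2 characters, then swap the front and back halves of the string.
Applying that to "inlxaviv" gives "vivlxa".

vivlxa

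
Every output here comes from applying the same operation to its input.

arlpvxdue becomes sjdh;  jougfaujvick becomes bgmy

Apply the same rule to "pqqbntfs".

hiit

The rule is to shift every letter 8 places backward in the alphabet (wrapping around), then keep only the first 4 characters.
Applying both steps to "pqqbntfs": "hiitflxk", then "hiit".
(Check on "jougfaujvick": → "bgmyxsmbnauc" → "bgmy" ✓)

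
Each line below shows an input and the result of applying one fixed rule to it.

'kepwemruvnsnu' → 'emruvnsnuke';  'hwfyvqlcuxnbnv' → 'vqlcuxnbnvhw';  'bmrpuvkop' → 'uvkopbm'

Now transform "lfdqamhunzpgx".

In each case the input is transformed by: move the first 2 characters to the end (rotate left by 2), then delete the first 2 characters.
"lfdqamhunzpgx" → "amhunzpgxlf".

amhunzpgxlf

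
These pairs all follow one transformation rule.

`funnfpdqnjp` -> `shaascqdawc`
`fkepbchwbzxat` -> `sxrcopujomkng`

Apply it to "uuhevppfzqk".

hhuriccsmdx

The rule is to shift every letter 13 places forward in the alphabet (wrapping around) — i.e. ROT13.
Applying that to "uuhevppfzqk" gives "hhuriccsmdx".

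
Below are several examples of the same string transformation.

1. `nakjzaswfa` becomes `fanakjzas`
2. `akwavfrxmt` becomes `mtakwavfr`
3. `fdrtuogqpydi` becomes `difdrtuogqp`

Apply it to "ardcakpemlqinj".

njardcakpemlq

Each output is the input with this applied: move the last 2 characters to the front (rotate right by 2), then delete the last character.
For "ardcakpemlqinj", step one produces "njardcakpemlqi"; step two turns that into "njardcakpemlq".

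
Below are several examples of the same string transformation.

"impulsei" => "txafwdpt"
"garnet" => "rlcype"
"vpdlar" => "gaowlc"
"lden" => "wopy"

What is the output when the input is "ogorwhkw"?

zrzchsvh

The rule is to shift every letter 11 places forward in the alphabet (wrapping around).
"ogorwhkw" → "zrzchsvh".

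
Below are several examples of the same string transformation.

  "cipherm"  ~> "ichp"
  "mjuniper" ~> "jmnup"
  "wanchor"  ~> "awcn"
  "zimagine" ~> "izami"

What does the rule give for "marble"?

The transformation: swap each adjacent pair of characters (1↔2, 3↔4, ...), then delete the last 3 characters.
Applying both steps to "marble": "ambrel", then "amb".

amb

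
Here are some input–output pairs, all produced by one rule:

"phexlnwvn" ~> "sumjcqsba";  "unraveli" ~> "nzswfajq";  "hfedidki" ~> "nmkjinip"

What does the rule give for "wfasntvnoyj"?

obkfxsyastd

The rule is to move the last character to the front, then shift every letter 5 places forward in the alphabet (wrapping around).
"wfasntvnoyj" → "jwfasntvnoy" → "obkfxsyastd".
(Check on "hfedidki": → "ihfedidk" → "nmkjinip" ✓)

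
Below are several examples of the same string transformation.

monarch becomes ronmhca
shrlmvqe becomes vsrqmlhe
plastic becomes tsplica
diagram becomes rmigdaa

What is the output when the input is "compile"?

The transformation: sort the characters into reverse alphabetical order.
So "compile" becomes "pomliec".

pomliec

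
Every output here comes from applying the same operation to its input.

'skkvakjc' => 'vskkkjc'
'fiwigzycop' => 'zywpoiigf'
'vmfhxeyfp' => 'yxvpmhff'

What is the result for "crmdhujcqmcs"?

Each output is the input with this applied: sort the characters into reverse alphabetical order, then delete the last character.
For "crmdhujcqmcs", step one produces "usrqmmjhdccc"; step two turns that into "usrqmmjhdcc".

usrqmmjhdcc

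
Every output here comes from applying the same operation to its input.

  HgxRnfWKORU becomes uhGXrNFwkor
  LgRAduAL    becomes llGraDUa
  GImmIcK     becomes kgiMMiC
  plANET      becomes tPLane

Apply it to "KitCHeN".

nkITchE

The transformation: move the last character to the front, then flip the case of every letter.
"KitCHeN" → "NKitCHe" → "nkITchE".
(Check on "GImmIcK": → "KGImmIc" → "kgiMMiC" ✓)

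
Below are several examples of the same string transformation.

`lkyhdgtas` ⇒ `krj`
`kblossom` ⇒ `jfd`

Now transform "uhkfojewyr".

npi

Each output is the input with this applied: shift every letter 9 places backward in the alphabet (wrapping around), then keep only the last 3 characters.
On "uhkfojewyr": the first step gives "lybwfavnpi", and the second then gives "npi".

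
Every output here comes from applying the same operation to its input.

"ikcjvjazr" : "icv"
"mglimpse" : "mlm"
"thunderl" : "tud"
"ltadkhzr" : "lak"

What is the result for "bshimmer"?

bhm

Each output is the input with this applied: delete the last 3 characters, then keep every other character starting from the first (positions 1st, 3rd, 5th, ...).
Starting from "bshimmer": after the first operation, "bshim"; after the second, "bhm".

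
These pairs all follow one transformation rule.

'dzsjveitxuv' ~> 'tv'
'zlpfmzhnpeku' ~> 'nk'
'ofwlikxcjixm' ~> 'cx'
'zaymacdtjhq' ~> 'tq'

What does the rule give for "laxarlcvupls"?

vl

The pattern: keep one character in every 3, starting at position 2 (positions 2nd, 5th, 8th, ...), then keep only the last 2 characters.
So "laxarlcvupls" becomes "vl".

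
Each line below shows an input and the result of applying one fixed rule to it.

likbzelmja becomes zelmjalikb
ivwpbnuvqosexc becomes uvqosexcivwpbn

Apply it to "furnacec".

nacecfur

Looking at the pairs, the operation is to swap the front and back halves of the string, then move the last character to the front.
Applying both steps to "furnacec": "acecfurn", then "nacecfur".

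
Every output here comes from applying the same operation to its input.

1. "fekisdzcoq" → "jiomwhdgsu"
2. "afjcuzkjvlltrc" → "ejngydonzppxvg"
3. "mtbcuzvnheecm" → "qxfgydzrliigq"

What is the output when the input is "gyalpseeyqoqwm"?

Rule — shift every letter 4 places forward in the alphabet (wrapping around).
Doing the same to "gyalpseeyqoqwm": "kceptwiicusuaq".

kceptwiicusuaq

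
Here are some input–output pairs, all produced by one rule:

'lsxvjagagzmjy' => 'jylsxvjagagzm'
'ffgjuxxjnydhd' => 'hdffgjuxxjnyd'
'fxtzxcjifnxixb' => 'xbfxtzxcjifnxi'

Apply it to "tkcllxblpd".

pdtkcllxbl

The transformation: move the last 2 characters to the front (rotate right by 2).
For "tkcllxblpd" the result is "pdtkcllxbl".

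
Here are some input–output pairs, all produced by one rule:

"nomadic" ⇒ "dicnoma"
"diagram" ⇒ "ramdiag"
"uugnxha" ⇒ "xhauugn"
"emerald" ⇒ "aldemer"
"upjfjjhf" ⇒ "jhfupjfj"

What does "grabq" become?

What's happening: move the last 3 characters to the front (rotate right by 3).
"grabq" → "abqgr".

abqgr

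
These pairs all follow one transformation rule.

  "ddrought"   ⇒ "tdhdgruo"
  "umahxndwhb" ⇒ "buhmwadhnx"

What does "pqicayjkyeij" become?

jpiqeiyckajy

Rule — take characters alternately from the front and the back (1st, last, 2nd, 2nd-last, ...), then swap each adjacent pair of characters (1↔2, 3↔4, ...).
So "pqicayjkyeij" becomes "jpiqeiyckajy".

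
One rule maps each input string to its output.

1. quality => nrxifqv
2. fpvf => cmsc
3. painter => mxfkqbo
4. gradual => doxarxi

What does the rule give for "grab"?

doxy

In each case the input is transformed by: shift every letter 3 places backward in the alphabet (wrapping around).
On "grab" that produces "doxy".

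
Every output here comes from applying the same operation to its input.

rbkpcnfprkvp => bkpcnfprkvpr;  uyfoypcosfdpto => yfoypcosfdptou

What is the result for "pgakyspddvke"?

The rule is to move the first character to the end.
So "pgakyspddvke" becomes "gakyspddvkep".

gakyspddvkep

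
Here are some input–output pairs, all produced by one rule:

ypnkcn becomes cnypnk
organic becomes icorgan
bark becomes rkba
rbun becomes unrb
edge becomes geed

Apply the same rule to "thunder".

erthund

The rule is to move the last 2 characters to the front (rotate right by 2).
For "thunder" the result is "erthund".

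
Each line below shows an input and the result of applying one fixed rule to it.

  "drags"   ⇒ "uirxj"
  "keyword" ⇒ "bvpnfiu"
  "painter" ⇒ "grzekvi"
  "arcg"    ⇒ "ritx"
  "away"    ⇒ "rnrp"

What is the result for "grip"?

xizg

The pattern: shift every letter 9 places backward in the alphabet (wrapping around).
So "grip" becomes "xizg".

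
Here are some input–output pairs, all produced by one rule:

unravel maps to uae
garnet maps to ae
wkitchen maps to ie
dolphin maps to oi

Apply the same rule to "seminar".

The rule is to keep only the vowels.
Doing the same to "seminar": "eia".

eia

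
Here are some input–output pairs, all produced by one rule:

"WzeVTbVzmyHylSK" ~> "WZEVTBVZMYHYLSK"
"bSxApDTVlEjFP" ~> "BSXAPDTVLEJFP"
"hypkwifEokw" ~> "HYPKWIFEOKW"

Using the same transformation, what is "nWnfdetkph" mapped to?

Each output is the input with this applied: convert every letter to uppercase.
Applying that to "nWnfdetkph" gives "NWNFDETKPH".

NWNFDETKPH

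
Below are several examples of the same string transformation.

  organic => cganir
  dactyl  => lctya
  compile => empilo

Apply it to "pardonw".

What's happening: delete the first character, then swap the first and last characters.
Working it through for "pardonw": intermediate "ardonw", final "wrdona".
(Check on "dactyl": → "actyl" → "lctya" ✓)

wrdona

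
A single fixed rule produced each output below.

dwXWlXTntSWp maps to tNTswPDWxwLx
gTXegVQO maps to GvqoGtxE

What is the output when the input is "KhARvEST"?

What's happening: swap the front and back halves of the string, then flip the case of every letter.
Working it through for "KhARvEST": intermediate "vESTKhAR", final "VestkHar".

VestkHar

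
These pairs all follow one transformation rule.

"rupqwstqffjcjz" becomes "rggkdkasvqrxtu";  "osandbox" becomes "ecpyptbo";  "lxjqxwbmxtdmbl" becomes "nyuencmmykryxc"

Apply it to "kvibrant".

The pattern: swap the front and back halves of the string, then shift every letter 1 place forward in the alphabet (wrapping around).
Applying that to "kvibrant" gives "sboulwjc".

sboulwjc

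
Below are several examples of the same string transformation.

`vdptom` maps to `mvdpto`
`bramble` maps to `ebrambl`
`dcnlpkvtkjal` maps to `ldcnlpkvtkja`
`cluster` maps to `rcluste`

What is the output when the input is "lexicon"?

nlexico

Looking at the pairs, the operation is to move the last character to the front.
For "lexicon" the result is "nlexico".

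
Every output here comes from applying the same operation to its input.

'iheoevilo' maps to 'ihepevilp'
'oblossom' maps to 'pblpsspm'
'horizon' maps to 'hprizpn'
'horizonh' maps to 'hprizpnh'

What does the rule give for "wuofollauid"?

The pattern: replace every "o" with "p".
On "wuofollauid" that produces "wupfpllauid".

wupfpllauid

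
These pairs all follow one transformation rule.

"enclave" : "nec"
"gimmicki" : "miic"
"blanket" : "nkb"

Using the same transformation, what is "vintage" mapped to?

tie

What's happening: sort the characters into reverse alphabetical order, then keep every other character starting from the second (positions 2nd, 4th, 6th, ...).
Applying both steps to "vintage": "vtnigea", then "tie".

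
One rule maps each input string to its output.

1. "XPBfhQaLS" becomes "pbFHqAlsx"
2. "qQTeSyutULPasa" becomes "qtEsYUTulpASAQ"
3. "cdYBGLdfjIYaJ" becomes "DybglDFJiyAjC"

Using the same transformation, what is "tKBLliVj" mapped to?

kblLIvJT

The transformation: flip the case of every letter, then move the first character to the end.
Applying both steps to "tKBLliVj": "TkblLIvJ", then "kblLIvJT".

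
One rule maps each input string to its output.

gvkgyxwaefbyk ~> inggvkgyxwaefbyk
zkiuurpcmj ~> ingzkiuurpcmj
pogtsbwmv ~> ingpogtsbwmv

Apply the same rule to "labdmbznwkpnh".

The pattern: prepend "ing".
For "labdmbznwkpnh" the result is "inglabdmbznwkpnh".

inglabdmbznwkpnh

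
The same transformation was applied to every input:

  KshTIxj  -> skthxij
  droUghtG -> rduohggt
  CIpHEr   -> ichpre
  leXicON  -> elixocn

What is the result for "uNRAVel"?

nuarevl

The rule is to swap each adjacent pair of characters (1↔2, 3↔4, ...), then convert every letter to lowercase.
Working it through for "uNRAVel": intermediate "NuAReVl", final "nuarevl".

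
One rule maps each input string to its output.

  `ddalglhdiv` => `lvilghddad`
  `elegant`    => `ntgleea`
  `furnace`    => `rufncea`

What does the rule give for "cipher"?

prhice

Looking at the pairs, the operation is to sort the characters into reverse alphabetical order, then swap each adjacent pair of characters (1↔2, 3↔4, ...).
Working it through for "cipher": intermediate "rpihec", final "prhice".
(Check on "furnace": → "urnfeca" → "rufncea" ✓)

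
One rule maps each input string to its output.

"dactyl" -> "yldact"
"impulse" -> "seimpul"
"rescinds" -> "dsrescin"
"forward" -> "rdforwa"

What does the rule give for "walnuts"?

tswalnu

The pattern: move the last 2 characters to the front (rotate right by 2).
Applying that to "walnuts" gives "tswalnu".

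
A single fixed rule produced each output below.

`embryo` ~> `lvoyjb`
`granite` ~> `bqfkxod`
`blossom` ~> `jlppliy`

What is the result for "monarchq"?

Looking at the pairs, the operation is to reverse the string, then shift every letter 3 places backward in the alphabet (wrapping around).
"monarchq" → "qhcranom" → "nezoxklj".
(Check on "blossom": → "mossolb" → "jlppliy" ✓)

nezoxklj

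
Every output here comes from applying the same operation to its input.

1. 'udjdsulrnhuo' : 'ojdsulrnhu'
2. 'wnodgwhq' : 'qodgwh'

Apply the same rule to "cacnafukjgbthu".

ucnafukjgbth

What's happening: delete the first 2 characters, then move the last character to the front.
On "cacnafukjgbthu": the first step gives "cnafukjgbthu", and the second then gives "ucnafukjgbth".
(Check on "udjdsulrnhuo": → "jdsulrnhuo" → "ojdsulrnhu" ✓)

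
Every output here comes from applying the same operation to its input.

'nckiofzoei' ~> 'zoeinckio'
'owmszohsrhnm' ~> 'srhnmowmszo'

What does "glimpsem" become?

In each case the input is transformed by: swap the front and back halves of the string, then delete the first character.
For "glimpsem", step one produces "psemglim"; step two turns that into "semglim".
(Check on "nckiofzoei": → "fzoeinckio" → "zoeinckio" ✓)

semglim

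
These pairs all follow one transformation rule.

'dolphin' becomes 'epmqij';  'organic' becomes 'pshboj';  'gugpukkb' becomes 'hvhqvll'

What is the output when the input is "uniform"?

Looking at the pairs, the operation is to shift every letter 1 place forward in the alphabet (wrapping around), then delete the last character.
Doing the same to "uniform": "vojgps".
(Check on "dolphin": → "epmqijo" → "epmqij" ✓)

vojgps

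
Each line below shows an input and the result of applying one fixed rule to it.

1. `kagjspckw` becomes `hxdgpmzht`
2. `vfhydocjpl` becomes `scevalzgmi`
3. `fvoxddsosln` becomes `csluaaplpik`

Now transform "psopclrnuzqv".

Looking at the pairs, the operation is to shift every letter 3 places backward in the alphabet (wrapping around).
Doing the same to "psopclrnuzqv": "mplmziokrwns".

mplmziokrwns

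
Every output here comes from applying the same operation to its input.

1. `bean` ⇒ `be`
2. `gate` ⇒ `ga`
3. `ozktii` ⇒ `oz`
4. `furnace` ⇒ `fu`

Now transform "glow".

gl

The rule is to keep only the first 2 characters.
For "glow" the result is "gl".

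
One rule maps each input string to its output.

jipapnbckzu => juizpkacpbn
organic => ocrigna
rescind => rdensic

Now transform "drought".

dtrhogu

Rule — take characters alternately from the front and the back (1st, last, 2nd, 2nd-last, ...).
"drought" → "dtrhogu".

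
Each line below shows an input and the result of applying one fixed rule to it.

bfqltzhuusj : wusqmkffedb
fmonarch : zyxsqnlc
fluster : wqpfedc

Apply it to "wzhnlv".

In each case the input is transformed by: shift every letter 11 places forward in the alphabet (wrapping around), then sort the characters into reverse alphabetical order.
Working it through for "wzhnlv": intermediate "hksywg", final "ywskhg".
(Check on "bfqltzhuusj": → "mqbweksffdu" → "wusqmkffedb" ✓)

ywskhg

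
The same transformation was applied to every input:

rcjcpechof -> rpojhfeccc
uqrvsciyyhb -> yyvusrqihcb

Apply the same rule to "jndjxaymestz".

The pattern: sort the characters into reverse alphabetical order.
On "jndjxaymestz" that produces "zyxtsnmjjeda".

zyxtsnmjjeda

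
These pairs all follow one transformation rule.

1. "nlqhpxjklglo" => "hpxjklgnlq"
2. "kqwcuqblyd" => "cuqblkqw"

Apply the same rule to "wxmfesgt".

The rule is to delete the last 2 characters, then move the first 3 characters to the end (rotate left by 3).
On "wxmfesgt": the first step gives "wxmfes", and the second then gives "feswxm".

feswxm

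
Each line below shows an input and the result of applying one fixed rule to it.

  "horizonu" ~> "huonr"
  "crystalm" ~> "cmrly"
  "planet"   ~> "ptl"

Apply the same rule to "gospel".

glo

Rule — take characters alternately from the front and the back (1st, last, 2nd, 2nd-last, ...), then delete the last 3 characters.
Applying both steps to "gospel": "gloesp", then "glo".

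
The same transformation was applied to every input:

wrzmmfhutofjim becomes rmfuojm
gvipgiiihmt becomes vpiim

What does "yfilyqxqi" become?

The rule is to keep every other character starting from the second (positions 2nd, 4th, 6th, ...).
For "yfilyqxqi" the result is "flqq".

flqq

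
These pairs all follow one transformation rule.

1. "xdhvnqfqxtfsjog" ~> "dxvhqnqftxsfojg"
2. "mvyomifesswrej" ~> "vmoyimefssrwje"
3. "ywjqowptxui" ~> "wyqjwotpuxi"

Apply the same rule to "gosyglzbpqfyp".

ogyslgbzqpyfp

Rule — swap each adjacent pair of characters (1↔2, 3↔4, ...).
On "gosyglzbpqfyp" that produces "ogyslgbzqpyfp".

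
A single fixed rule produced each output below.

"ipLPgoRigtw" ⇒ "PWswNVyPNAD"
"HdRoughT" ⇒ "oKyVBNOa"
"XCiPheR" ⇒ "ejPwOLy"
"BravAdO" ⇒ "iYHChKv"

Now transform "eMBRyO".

In each case the input is transformed by: flip the case of every letter, then shift every letter 7 places forward in the alphabet (wrapping around).
Working it through for "eMBRyO": intermediate "EmbrYo", final "LtiyFv".

LtiyFv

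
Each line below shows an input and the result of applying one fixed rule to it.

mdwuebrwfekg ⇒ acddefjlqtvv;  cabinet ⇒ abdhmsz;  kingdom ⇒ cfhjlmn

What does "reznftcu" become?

Looking at the pairs, the operation is to shift every letter 1 place backward in the alphabet (wrapping around), then sort the characters into alphabetical order.
Working it through for "reznftcu": intermediate "qdymesbt", final "bdemqsty".

bdemqsty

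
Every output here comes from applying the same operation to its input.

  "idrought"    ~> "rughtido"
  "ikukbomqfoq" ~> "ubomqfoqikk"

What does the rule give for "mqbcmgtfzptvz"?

The rule is to move the first 3 characters to the end (rotate left by 3), then swap the first and last characters.
Applying that to "mqbcmgtfzptvz" gives "bmgtfzptvzmqc".

bmgtfzptvzmqc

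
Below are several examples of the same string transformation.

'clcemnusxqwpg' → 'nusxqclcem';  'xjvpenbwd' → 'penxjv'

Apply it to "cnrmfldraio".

fldrcnrm

Rule — delete the last 3 characters, then swap the front and back halves of the string.
Working it through for "cnrmfldraio": intermediate "cnrmfldr", final "fldrcnrm".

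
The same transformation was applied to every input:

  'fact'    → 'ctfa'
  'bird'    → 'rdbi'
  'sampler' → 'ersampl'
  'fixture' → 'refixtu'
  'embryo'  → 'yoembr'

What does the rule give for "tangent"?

The rule is to move the last 2 characters to the front (rotate right by 2).
So "tangent" becomes "nttange".

nttange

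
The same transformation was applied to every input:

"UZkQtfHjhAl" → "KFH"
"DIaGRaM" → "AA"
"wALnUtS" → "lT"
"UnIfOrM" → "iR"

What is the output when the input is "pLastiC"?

AI

The transformation: flip the case of every letter, then keep one character in every 3, starting at position 3 (positions 3rd, 6th, 9th, ...).
Working it through for "pLastiC": intermediate "PlASTIc", final "AI".
(Check on "UZkQtfHjhAl": → "uzKqTFhJHaL" → "KFH" ✓)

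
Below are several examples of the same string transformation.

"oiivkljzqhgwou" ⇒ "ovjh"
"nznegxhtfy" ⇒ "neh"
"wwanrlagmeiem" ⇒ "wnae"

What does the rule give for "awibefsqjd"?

abs

The transformation: delete the last 3 characters, then keep one character in every 3, starting at position 1 (positions 1st, 4th, 7th, ...).
Applying both steps to "awibefsqjd": "awibefs", then "abs".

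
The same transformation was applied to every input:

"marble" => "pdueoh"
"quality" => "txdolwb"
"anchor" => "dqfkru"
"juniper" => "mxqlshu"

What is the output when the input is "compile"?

The transformation: shift every letter 3 places forward in the alphabet (wrapping around).
So "compile" becomes "frpsloh".

frpsloh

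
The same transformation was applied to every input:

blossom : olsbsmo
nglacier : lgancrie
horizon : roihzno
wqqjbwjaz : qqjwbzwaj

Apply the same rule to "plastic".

alsptci

The pattern: move the first 2 characters to the end (rotate left by 2), then take characters alternately from the front and the back (1st, last, 2nd, 2nd-last, ...).
On "plastic": the first step gives "asticpl", and the second then gives "alsptci".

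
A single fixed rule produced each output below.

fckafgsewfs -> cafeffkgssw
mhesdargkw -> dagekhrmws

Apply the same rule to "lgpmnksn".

kgmlnnsp

The rule is to sort the characters into alphabetical order, then swap each adjacent pair of characters (1↔2, 3↔4, ...).
On "lgpmnksn": the first step gives "gklmnnps", and the second then gives "kgmlnnsp".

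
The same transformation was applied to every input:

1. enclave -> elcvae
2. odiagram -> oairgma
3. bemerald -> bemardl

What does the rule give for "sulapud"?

salupd

The pattern: swap each adjacent pair of characters (1↔2, 3↔4, ...), then delete the first character.
Working it through for "sulapud": intermediate "usalupd", final "salupd".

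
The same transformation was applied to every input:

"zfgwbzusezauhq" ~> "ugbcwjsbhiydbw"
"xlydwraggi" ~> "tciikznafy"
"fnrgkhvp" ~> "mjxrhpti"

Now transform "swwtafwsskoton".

uumqvqpuyyvchy

Looking at the pairs, the operation is to swap the front and back halves of the string, then shift every letter 2 places forward in the alphabet (wrapping around).
For "swwtafwsskoton", step one produces "sskotonswwtafw"; step two turns that into "uumqvqpuyyvchy".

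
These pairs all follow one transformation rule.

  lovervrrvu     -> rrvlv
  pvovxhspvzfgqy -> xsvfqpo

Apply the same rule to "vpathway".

hava

The rule is to move the first 3 characters to the end (rotate left by 3), then keep every other character starting from the second (positions 2nd, 4th, 6th, ...).
On "vpathway": the first step gives "thwayvpa", and the second then gives "hava".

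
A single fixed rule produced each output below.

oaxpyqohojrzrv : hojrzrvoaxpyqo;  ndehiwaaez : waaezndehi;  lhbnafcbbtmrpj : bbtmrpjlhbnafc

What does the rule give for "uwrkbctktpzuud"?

The pattern: swap the front and back halves of the string.
Applying that to "uwrkbctktpzuud" gives "ktpzuuduwrkbct".

ktpzuuduwrkbct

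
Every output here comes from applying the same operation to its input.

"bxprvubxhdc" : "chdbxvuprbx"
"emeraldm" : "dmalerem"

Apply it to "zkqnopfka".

afkopqnzk

The transformation: swap each adjacent pair of characters (1↔2, 3↔4, ...), then reverse the string.
On "zkqnopfka": the first step gives "kznqpokfa", and the second then gives "afkopqnzk".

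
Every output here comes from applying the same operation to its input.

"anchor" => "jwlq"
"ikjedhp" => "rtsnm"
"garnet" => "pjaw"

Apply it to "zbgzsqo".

In each case the input is transformed by: shift every letter 9 places forward in the alphabet (wrapping around), then delete the last 2 characters.
Starting from "zbgzsqo": after the first operation, "ikpibzx"; after the second, "ikpib".

ikpib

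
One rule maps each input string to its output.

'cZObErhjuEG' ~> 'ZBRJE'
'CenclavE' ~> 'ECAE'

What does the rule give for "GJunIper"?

JNPR

What's happening: keep every other character starting from the second (positions 2nd, 4th, 6th, ...), then convert every letter to uppercase.
Applying both steps to "GJunIper": "Jnpr", then "JNPR".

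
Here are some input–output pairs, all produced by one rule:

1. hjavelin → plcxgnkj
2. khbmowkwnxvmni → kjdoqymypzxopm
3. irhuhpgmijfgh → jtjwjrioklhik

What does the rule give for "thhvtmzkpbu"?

Rule — shift every letter 2 places forward in the alphabet (wrapping around), then swap the first and last characters.
Starting from "thhvtmzkpbu": after the first operation, "vjjxvobmrdw"; after the second, "wjjxvobmrdv".

wjjxvobmrdv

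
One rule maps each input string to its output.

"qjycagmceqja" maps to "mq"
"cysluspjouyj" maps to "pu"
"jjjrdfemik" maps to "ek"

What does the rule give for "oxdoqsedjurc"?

eu

Rule — keep one character in every 3, starting at position 1 (positions 1st, 4th, 7th, ...), then delete the first 2 characters.
"oxdoqsedjurc" → "eu".
(Check on "qjycagmceqja": → "qcmq" → "mq" ✓)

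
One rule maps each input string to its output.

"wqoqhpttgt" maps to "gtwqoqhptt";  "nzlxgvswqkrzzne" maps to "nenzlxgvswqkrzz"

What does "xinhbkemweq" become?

eqxinhbkemw

The pattern: move the last 2 characters to the front (rotate right by 2).
Doing the same to "xinhbkemweq": "eqxinhbkemw".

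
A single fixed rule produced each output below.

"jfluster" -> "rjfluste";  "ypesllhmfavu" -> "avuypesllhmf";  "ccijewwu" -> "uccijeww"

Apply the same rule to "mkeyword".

Looking at the pairs, the operation is to swap the front and back halves of the string, then move the first 3 characters to the end (rotate left by 3).
For "mkeyword", step one produces "wordmkey"; step two turns that into "dmkeywor".
(Check on "ccijewwu": → "ewwuccij" → "uccijeww" ✓)

dmkeywor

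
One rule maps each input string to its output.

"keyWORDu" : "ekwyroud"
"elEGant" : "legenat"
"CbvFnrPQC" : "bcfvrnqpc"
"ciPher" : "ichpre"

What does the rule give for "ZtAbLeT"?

tzbaelt

The rule is to swap each adjacent pair of characters (1↔2, 3↔4, ...), then convert every letter to lowercase.
Starting from "ZtAbLeT": after the first operation, "tZbAeLT"; after the second, "tzbaelt".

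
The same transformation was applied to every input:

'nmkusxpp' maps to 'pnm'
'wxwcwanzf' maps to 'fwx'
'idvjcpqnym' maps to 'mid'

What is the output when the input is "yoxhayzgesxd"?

What's happening: move the first 2 characters to the end (rotate left by 2), then keep only the last 3 characters.
So "yoxhayzgesxd" becomes "dyo".
(Check on "idvjcpqnym": → "vjcpqnymid" → "mid" ✓)

dyo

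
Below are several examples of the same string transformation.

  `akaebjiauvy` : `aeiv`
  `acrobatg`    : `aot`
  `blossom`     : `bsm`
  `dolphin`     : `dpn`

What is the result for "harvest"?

hvt

The pattern: keep one character in every 3, starting at position 1 (positions 1st, 4th, 7th, ...).
So "harvest" becomes "hvt".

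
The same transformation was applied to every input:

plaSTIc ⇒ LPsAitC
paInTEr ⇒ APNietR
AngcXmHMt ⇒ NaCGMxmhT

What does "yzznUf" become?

ZYNZFu

What's happening: flip the case of every letter, then swap each adjacent pair of characters (1↔2, 3↔4, ...).
Working it through for "yzznUf": intermediate "YZZNuF", final "ZYNZFu".
(Check on "paInTEr": → "PAiNteR" → "APNietR" ✓)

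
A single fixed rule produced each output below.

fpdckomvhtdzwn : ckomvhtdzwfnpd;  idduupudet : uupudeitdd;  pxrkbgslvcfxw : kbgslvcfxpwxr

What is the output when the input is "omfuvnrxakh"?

uvnrxakohmf

Each output is the input with this applied: swap the first and last characters, then move the first 3 characters to the end (rotate left by 3).
Starting from "omfuvnrxakh": after the first operation, "hmfuvnrxako"; after the second, "uvnrxakohmf".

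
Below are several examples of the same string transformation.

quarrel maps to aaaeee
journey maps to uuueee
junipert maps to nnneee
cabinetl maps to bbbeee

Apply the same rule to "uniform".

The transformation: keep one character in every 3, starting at position 3 (positions 3rd, 6th, 9th, ...), then repeat every character 3 times.
Working it through for "uniform": intermediate "ir", final "iiirrr".

iiirrr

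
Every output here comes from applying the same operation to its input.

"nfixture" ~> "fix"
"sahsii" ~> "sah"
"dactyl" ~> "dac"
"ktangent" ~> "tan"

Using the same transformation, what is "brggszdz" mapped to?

rgg

What's happening: swap the front and back halves of the string, then keep only the last 3 characters.
Starting from "brggszdz": after the first operation, "szdzbrgg"; after the second, "rgg".
(Check on "sahsii": → "siisah" → "sah" ✓)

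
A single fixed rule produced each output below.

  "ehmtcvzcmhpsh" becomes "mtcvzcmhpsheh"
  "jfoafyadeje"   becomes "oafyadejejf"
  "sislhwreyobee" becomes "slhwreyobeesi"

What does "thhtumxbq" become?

htumxbqth

The rule is to move the first 2 characters to the end (rotate left by 2).
Doing the same to "thhtumxbq": "htumxbqth".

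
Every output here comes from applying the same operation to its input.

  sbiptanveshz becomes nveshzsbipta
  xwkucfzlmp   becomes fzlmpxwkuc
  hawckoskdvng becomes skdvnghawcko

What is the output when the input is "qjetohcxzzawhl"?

The transformation: swap the front and back halves of the string.
On "qjetohcxzzawhl" that produces "xzzawhlqjetohc".

xzzawhlqjetohc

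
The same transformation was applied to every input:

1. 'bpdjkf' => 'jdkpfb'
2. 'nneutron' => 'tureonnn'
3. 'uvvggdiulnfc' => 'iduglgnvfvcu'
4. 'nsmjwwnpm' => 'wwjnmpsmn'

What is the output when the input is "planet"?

naeltp

Each output is the input with this applied: take characters alternately from the front and the back (1st, last, 2nd, 2nd-last, ...), then reverse the string.
So "planet" becomes "naeltp".
(Check on "bpdjkf": → "bfpkdj" → "jdkpfb" ✓)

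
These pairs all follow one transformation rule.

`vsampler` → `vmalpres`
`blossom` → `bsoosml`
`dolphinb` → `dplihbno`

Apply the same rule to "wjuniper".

The pattern: swap each adjacent pair of characters (1↔2, 3↔4, ...), then move the first character to the end.
Applying both steps to "wjuniper": "jwnupire", then "wnupirej".

wnupirej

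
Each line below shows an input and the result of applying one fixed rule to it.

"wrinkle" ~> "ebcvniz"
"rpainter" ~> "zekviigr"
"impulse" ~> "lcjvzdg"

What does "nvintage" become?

ekrxvemz

Rule — move the first 3 characters to the end (rotate left by 3), then shift every letter 9 places backward in the alphabet (wrapping around).
Applying both steps to "nvintage": "ntagenvi", then "ekrxvemz".
(Check on "impulse": → "ulseimp" → "lcjvzdg" ✓)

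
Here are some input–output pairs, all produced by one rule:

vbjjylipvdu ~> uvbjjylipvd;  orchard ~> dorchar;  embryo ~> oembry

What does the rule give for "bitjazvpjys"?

Each output is the input with this applied: move the last character to the front.
Doing the same to "bitjazvpjys": "sbitjazvpjy".

sbitjazvpjy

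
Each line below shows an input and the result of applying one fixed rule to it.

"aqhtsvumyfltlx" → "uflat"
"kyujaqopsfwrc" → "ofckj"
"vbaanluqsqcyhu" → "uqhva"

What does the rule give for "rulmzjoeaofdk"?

ookrm

Each output is the input with this applied: keep one character in every 3, starting at position 1 (positions 1st, 4th, 7th, ...), then move the last 3 characters to the front (rotate right by 3).
"rulmzjoeaofdk" → "rmook" → "ookrm".
(Check on "aqhtsvumyfltlx": → "atufl" → "uflat" ✓)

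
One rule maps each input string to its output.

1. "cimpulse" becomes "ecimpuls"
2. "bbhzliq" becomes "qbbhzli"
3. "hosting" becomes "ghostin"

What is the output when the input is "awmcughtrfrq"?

qawmcughtrfr

The transformation: move the last character to the front.
Applying that to "awmcughtrfrq" gives "qawmcughtrfr".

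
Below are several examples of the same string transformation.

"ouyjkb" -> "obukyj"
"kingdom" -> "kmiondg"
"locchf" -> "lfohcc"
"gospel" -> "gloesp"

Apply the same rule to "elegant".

Each output is the input with this applied: take characters alternately from the front and the back (1st, last, 2nd, 2nd-last, ...).
So "elegant" becomes "etlneag".

etlneag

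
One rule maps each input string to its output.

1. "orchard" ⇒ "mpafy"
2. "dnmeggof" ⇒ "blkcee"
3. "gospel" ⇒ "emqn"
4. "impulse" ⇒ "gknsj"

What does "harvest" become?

fyptc

What's happening: delete the last 2 characters, then shift every letter 2 places backward in the alphabet (wrapping around).
For "harvest", step one produces "harve"; step two turns that into "fyptc".
(Check on "dnmeggof": → "dnmegg" → "blkcee" ✓)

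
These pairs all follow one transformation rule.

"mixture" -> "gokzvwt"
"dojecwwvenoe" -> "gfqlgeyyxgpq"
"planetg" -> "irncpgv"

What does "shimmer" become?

tujkoog

The transformation: move the last character to the front, then shift every letter 2 places forward in the alphabet (wrapping around).
On "shimmer": the first step gives "rshimme", and the second then gives "tujkoog".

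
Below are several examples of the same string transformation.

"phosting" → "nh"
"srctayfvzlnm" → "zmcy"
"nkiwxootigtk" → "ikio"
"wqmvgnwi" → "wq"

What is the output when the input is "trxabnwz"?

What's happening: swap the front and back halves of the string, then keep one character in every 3, starting at position 3 (positions 3rd, 6th, 9th, ...).
Applying that to "trxabnwz" gives "wr".

wr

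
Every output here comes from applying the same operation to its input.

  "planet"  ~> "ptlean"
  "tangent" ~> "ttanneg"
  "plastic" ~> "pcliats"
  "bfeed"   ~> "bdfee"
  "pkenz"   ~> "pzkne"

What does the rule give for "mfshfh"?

The rule is to take characters alternately from the front and the back (1st, last, 2nd, 2nd-last, ...).
For "mfshfh" the result is "mhffsh".

mhffsh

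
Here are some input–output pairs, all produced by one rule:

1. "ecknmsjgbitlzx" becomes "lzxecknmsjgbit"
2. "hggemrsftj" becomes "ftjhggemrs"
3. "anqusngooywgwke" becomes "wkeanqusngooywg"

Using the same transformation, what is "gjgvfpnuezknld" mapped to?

Each output is the input with this applied: move the last 3 characters to the front (rotate right by 3).
"gjgvfpnuezknld" → "nldgjgvfpnuezk".

nldgjgvfpnuezk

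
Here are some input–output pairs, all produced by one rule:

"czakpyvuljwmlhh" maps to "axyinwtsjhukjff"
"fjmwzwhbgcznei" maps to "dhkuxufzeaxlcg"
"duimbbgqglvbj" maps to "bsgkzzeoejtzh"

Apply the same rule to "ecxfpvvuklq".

cavdnttsijo

Each output is the input with this applied: shift every letter 2 places backward in the alphabet (wrapping around).
For "ecxfpvvuklq" the result is "cavdnttsijo".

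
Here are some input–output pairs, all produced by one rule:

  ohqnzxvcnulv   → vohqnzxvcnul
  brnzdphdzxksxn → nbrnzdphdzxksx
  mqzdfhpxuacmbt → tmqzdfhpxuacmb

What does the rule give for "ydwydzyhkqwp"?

The pattern: move the last character to the front.
Applying that to "ydwydzyhkqwp" gives "pydwydzyhkqw".

pydwydzyhkqw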